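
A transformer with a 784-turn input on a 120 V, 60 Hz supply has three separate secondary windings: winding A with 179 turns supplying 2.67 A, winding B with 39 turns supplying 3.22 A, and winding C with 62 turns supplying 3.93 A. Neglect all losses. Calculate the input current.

I_in ≈ 1.08 A

V_A = 120 × 179/784 = 27.398 V; V_B = 120 × 39/784 = 5.9694 V; V_C = 120 × 62/784 = 9.4898 V.
P_out = V_A I_A + V_B I_B + V_C I_C = 27.398×2.67 + 5.9694×3.22 + 9.4898×3.93 = 73.153 + 19.221 + 37.295 = 129.67 W.
Ideal ⇒ P_in = P_out, so I_in = P_out/V_in = 129.67/120 = 1.08 A.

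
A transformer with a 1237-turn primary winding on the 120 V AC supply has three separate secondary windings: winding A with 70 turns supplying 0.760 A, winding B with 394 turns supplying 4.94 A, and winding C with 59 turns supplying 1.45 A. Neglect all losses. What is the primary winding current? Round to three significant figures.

I_p ≈ 1.69 A

V_A = 120 × 70/1237 = 6.7906 V; V_B = 120 × 394/1237 = 38.222 V; V_C = 120 × 59/1237 = 5.7235 V.
P_out = V_A I_A + V_B I_B + V_C I_C = 6.7906×0.760 + 38.222×4.94 + 5.7235×1.45 = 5.1609 + 188.81 + 8.2991 = 202.27 W.
Ideal ⇒ P_in = P_out, so I_p = P_out/V_p = 202.27/120 = 1.69 A.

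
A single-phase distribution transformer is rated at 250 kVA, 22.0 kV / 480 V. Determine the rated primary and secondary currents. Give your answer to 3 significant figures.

I_p ≈ 11.4 A, I_s ≈ 521 A

I_p = S/V_p = 250000/22000 = 11.4 A.
I_s = S/V_s = 250000/480 = 521 A.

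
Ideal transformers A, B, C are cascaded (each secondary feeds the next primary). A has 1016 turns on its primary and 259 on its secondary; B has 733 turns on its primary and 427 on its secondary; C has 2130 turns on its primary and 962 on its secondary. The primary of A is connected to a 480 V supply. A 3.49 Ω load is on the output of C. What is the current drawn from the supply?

After A: V = 480.00 × 259/1016 = 122.36 V.
After B: V = 122.36 × 427/733 = 71.281 V.
After C: V = 71.281 × 962/2130 = 32.193 V.
I_load = 32.193/3.49 = 9.2245 A, so P_out = 32.193 × 9.2245 = 296.97 W.
All ideal ⇒ P_in = P_out, so I_supply = 296.97/480 = 0.619 A.

I_supply ≈ 0.619 A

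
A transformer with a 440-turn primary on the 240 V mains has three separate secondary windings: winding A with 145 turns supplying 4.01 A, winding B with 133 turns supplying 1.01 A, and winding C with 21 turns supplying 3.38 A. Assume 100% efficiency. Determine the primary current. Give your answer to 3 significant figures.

I_p ≈ 1.79 A

V_A = 240 × 145/440 = 79.091 V; V_B = 240 × 133/440 = 72.545 V; V_C = 240 × 21/440 = 11.455 V.
P_out = V_A I_A + V_B I_B + V_C I_C = 79.091×4.01 + 72.545×1.01 + 11.455×3.38 = 317.15 + 73.271 + 38.716 = 429.14 W.
Ideal ⇒ P_in = P_out, so I_p = P_out/V_p = 429.14/240 = 1.79 A.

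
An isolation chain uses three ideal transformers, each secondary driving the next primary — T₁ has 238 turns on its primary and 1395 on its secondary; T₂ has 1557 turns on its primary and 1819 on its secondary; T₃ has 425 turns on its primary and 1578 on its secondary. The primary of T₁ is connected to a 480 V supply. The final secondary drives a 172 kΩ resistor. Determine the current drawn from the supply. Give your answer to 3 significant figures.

I_supply ≈ 1.80 A

Secondary of T₁: V = 480.00 × 1395/238 = 2813.4 V.
Secondary of T₂: V = 2813.4 × 1819/1557 = 3286.9 V.
Secondary of T₃: V = 3286.9 × 1578/425 = 12204 V.
I_load = 12204/172000 = 0.070953 A, so P_out = 12204 × 0.070953 = 865.91 W.
All ideal ⇒ P_in = P_out, so I_supply = 865.91/480 = 1.80 A.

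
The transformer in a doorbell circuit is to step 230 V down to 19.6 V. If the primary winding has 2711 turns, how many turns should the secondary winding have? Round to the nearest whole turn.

N_s = 231 turns

N_s/N_p = V_s/V_p, so N_s = 2711 × 19.6/230 = 231.0 ≈ 231 turns.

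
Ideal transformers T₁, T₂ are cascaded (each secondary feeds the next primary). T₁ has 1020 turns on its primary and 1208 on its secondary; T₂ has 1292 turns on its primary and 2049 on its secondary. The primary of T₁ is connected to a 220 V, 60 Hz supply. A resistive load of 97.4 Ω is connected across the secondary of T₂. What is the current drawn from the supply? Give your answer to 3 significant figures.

After T₁: V = 220.00 × 1208/1020 = 260.55 V.
After T₂: V = 260.55 × 2049/1292 = 413.21 V.
I_load = 413.21/97.4 = 4.2424 A, so P_out = 413.21 × 4.2424 = 1753.0 W.
All ideal ⇒ P_in = P_out, so I_supply = 1753.0/220 = 7.97 A.

I_supply ≈ 7.97 A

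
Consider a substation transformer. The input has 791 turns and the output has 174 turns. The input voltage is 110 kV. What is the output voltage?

V_out/V_in = N_out/N_in, so V_out = 110000 × 174/791 = 24200 V.

V_out ≈ 24200 V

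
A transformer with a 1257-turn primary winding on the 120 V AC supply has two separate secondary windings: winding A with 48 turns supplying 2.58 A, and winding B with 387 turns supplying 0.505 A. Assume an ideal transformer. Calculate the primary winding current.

V_A = 120 × 48/1257 = 4.5823 V; V_B = 120 × 387/1257 = 36.945 V.
P_out = V_A I_A + V_B I_B = 4.5823×2.58 + 36.945×0.505 = 11.822 + 18.657 = 30.480 W.
Ideal ⇒ P_in = P_out, so I_p = P_out/V_p = 30.480/120 = 0.254 A.

I_p ≈ 0.254 A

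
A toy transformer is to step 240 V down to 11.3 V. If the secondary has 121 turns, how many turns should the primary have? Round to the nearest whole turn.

N_p = 2570 turns

N_p/N_s = V_p/V_s, so N_p = 121 × 240/11.3 = 2569.9 ≈ 2570 turns.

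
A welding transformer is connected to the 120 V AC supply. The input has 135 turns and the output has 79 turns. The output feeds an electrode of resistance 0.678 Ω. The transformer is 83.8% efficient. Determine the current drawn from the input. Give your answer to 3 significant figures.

I_in ≈ 72.3 A

V_out = 120 × 79/135 = 70.222 V.
I_out = V_out/R = 70.222/0.678 = 103.57 A.
P_out = V_out I_out = 70.222 × 103.57 = 7273.1 W.
P_in = P_out/η = 7273.1/0.838 = 8679.1 W.
I_in = P_in/V_in = 8679.1/120 = 72.3 A.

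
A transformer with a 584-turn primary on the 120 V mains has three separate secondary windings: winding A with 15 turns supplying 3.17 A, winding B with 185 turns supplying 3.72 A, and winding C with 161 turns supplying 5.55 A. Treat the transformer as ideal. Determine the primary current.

I_p ≈ 2.79 A

V_A = 120 × 15/584 = 3.0822 V; V_B = 120 × 185/584 = 38.014 V; V_C = 120 × 161/584 = 33.082 V.
P_out = V_A I_A + V_B I_B + V_C I_C = 3.0822×3.17 + 38.014×3.72 + 33.082×5.55 = 9.7705 + 141.41 + 183.61 = 334.79 W.
Ideal ⇒ P_in = P_out, so I_p = P_out/V_p = 334.79/120 = 2.79 A.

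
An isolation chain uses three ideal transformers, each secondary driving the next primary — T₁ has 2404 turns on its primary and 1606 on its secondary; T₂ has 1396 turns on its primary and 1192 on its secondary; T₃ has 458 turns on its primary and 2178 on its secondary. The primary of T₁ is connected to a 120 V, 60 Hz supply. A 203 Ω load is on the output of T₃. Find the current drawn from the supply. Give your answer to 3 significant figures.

I_supply ≈ 4.35 A

After T₁: V = 120.00 × 1606/2404 = 80.166 V.
After T₂: V = 80.166 × 1192/1396 = 68.452 V.
After T₃: V = 68.452 × 2178/458 = 325.52 V.
I_load = 325.52/203 = 1.6035 A, so P_out = 325.52 × 1.6035 = 521.98 W.
All ideal ⇒ P_in = P_out, so I_supply = 521.98/120 = 4.35 A.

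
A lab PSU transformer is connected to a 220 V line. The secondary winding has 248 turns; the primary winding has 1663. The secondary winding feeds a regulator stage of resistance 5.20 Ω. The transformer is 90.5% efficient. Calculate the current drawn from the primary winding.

V_s = 220 × 248/1663 = 32.808 V.
I_s = V_s/R = 32.808/5.20 = 6.3093 A.
P_out = V_s I_s = 32.808 × 6.3093 = 207.00 W.
P_in = P_out/η = 207.00/0.905 = 228.72 W.
I_p = P_in/V_p = 228.72/220 = 1.04 A.

I_p ≈ 1.04 A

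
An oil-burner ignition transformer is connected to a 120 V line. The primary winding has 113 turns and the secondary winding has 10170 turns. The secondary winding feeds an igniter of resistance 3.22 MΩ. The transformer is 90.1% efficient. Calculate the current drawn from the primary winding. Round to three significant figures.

V_s = 120 × 10170/113 = 10800 V.
I_s = V_s/R = 10800/(3.22×10^6) = 0.0033540 A.
P_out = V_s I_s = 10800 × 0.0033540 = 36.224 W.
P_in = P_out/η = 36.224/0.901 = 40.204 W.
I_p = P_in/V_p = 40.204/120 = 0.335 A.

I_p ≈ 0.335 A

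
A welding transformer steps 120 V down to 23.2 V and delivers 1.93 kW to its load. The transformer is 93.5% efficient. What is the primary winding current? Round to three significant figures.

P_in = P_out/η = 1930/0.935 = 2064.2 W.
I_p = P_in/V_p = 2064.2/120 = 17.2 A.

I_p ≈ 17.2 A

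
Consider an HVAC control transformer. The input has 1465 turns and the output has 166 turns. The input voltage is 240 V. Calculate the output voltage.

V_out ≈ 27.2 V

V_out/V_in = N_out/N_in, so V_out = 240 × 166/1465 = 27.2 V.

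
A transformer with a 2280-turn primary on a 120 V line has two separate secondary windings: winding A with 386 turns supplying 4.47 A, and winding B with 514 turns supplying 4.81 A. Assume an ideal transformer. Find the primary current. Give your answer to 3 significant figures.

I_p ≈ 1.84 A

V_A = 120 × 386/2280 = 20.316 V; V_B = 120 × 514/2280 = 27.053 V.
P_out = V_A I_A + V_B I_B = 20.316×4.47 + 27.053×4.81 = 90.812 + 130.12 = 220.93 W.
Ideal ⇒ P_in = P_out, so I_p = P_out/V_p = 220.93/120 = 1.84 A.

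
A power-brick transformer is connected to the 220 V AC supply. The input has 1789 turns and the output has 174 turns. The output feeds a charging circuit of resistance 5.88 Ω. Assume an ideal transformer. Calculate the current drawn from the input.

V_out = V_in × N_out/N_in = 220 × 174/1789 = 21.397 V.
I_out = V_out/R = 21.397/5.88 = 3.6390 A.
For an ideal transformer I_in N_in = I_out N_out, so I_in = 3.6390 × 174/1789 = 0.354 A.

I_in ≈ 0.354 A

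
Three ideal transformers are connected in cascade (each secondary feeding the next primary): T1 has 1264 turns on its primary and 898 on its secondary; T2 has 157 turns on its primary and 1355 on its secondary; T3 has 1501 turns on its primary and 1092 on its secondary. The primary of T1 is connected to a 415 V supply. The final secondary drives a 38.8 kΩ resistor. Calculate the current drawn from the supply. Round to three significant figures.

Secondary of T1: V = 415.00 × 898/1264 = 294.83 V.
Secondary of T2: V = 294.83 × 1355/157 = 2544.6 V.
Secondary of T3: V = 2544.6 × 1092/1501 = 1851.2 V.
I_load = 1851.2/38800 = 0.047712 A, so P_out = 1851.2 × 0.047712 = 88.326 W.
All ideal ⇒ P_in = P_out, so I_supply = 88.326/415 = 0.213 A.

I_supply ≈ 0.213 A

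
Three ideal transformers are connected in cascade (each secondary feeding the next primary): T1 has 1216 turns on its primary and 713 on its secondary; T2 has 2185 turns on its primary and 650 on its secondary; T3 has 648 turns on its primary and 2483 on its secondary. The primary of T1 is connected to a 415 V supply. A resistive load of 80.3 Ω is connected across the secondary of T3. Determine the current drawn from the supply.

I_supply ≈ 2.31 A

Secondary of T1: V = 415.00 × 713/1216 = 243.33 V.
Secondary of T2: V = 243.33 × 650/2185 = 72.388 V.
Secondary of T3: V = 72.388 × 2483/648 = 277.38 V.
I_load = 277.38/80.3 = 3.4542 A, so P_out = 277.38 × 3.4542 = 958.12 W.
All ideal ⇒ P_in = P_out, so I_supply = 958.12/415 = 2.31 A.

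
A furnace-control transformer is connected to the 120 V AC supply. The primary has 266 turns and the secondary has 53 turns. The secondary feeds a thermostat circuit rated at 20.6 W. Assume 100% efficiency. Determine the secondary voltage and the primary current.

V_s ≈ 23.9 V, I_p ≈ 0.172 A

V_s = V_p × N_s/N_p = 120 × 53/266 = 23.910 V.
I_s = P/V_s = 20.6/23.910 = 0.86157 A.
I_p = I_s × N_s/N_p = 0.86157 × 53/266 = 0.172 A.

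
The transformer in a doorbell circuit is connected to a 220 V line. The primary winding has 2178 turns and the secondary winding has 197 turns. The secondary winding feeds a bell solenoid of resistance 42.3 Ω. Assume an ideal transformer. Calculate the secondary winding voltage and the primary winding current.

V_s ≈ 19.9 V, I_p ≈ 0.0425 A

V_s = V_p × N_s/N_p = 220 × 197/2178 = 19.899 V.
I_s = V_s/R = 19.899/42.3 = 0.47043 A.
I_p = I_s × N_s/N_p = 0.47043 × 197/2178 = 0.0425 A.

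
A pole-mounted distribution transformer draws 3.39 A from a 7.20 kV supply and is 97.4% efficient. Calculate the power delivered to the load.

P_in = V_p I_p = 7200 × 3.39 = 24408 W.
P_out = η P_in = 0.974 × 24408 = 23800 W.

P_out ≈ 23800 W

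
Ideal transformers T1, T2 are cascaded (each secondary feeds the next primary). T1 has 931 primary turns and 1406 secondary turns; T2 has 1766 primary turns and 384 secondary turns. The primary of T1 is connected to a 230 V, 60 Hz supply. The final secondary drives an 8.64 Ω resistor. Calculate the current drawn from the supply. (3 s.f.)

After T1: V = 230.00 × 1406/931 = 347.35 V.
After T2: V = 347.35 × 384/1766 = 75.527 V.
I_load = 75.527/8.64 = 8.7416 A, so P_out = 75.527 × 8.7416 = 660.23 W.
All ideal ⇒ P_in = P_out, so I_supply = 660.23/230 = 2.87 A.

I_supply ≈ 2.87 A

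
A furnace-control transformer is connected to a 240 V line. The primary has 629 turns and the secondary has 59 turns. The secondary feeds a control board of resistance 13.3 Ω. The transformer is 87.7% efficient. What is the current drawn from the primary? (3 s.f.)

V_s = 240 × 59/629 = 22.512 V.
I_s = V_s/R = 22.512/13.3 = 1.6926 A.
P_out = V_s I_s = 22.512 × 1.6926 = 38.104 W.
P_in = P_out/η = 38.104/0.877 = 43.448 W.
I_p = P_in/V_p = 43.448/240 = 0.181 A.

I_p ≈ 0.181 A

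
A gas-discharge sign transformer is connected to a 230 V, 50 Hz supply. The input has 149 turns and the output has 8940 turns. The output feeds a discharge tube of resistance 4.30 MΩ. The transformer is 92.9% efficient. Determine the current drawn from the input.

I_in ≈ 0.207 A

V_out = 230 × 8940/149 = 13800 V.
I_out = V_out/R = 13800/(4.30×10^6) = 0.0032093 A.
P_out = V_out I_out = 13800 × 0.0032093 = 44.288 W.
P_in = P_out/η = 44.288/0.929 = 47.673 W.
I_in = P_in/V_in = 47.673/230 = 0.207 A.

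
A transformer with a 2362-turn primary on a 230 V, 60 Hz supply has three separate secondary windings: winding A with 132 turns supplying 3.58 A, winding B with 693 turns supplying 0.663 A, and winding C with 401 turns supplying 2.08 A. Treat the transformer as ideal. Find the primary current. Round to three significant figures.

V_A = 230 × 132/2362 = 12.854 V; V_B = 230 × 693/2362 = 67.481 V; V_C = 230 × 401/2362 = 39.047 V.
P_out = V_A I_A + V_B I_B + V_C I_C = 12.854×3.58 + 67.481×0.663 + 39.047×2.08 = 46.016 + 44.740 + 81.219 = 171.97 W.
Ideal ⇒ P_in = P_out, so I_p = P_out/V_p = 171.97/230 = 0.748 A.

I_p ≈ 0.748 A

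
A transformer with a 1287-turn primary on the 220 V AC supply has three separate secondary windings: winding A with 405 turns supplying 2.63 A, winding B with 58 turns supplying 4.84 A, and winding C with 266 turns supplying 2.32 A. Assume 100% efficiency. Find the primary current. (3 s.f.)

V_A = 220 × 405/1287 = 69.231 V; V_B = 220 × 58/1287 = 9.9145 V; V_C = 220 × 266/1287 = 45.470 V.
P_out = V_A I_A + V_B I_B + V_C I_C = 69.231×2.63 + 9.9145×4.84 + 45.470×2.32 = 182.08 + 47.986 + 105.49 = 335.55 W.
Ideal ⇒ P_in = P_out, so I_p = P_out/V_p = 335.55/220 = 1.53 A.

I_p ≈ 1.53 A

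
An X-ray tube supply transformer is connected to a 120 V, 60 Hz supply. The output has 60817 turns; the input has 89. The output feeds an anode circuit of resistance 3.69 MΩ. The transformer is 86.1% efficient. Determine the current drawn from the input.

V_out = 120 × 60817/89 = 82000 V.
I_out = V_out/R = 82000/(3.69×10^6) = 0.022222 A.
P_out = V_out I_out = 82000 × 0.022222 = 1822.2 W.
P_in = P_out/η = 1822.2/0.861 = 2116.4 W.
I_in = P_in/V_in = 2116.4/120 = 17.6 A.

I_in ≈ 17.6 A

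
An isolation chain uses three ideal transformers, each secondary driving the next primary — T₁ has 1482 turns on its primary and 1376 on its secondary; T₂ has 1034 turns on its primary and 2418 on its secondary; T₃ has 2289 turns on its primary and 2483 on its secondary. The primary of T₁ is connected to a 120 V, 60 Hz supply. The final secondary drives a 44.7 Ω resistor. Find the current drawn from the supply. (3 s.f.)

I_supply ≈ 14.9 A

Secondary of T₁: V = 120.00 × 1376/1482 = 111.42 V.
Secondary of T₂: V = 111.42 × 2418/1034 = 260.55 V.
Secondary of T₃: V = 260.55 × 2483/2289 = 282.63 V.
I_load = 282.63/44.7 = 6.3228 A, so P_out = 282.63 × 6.3228 = 1787.0 W.
All ideal ⇒ P_in = P_out, so I_supply = 1787.0/120 = 14.9 A.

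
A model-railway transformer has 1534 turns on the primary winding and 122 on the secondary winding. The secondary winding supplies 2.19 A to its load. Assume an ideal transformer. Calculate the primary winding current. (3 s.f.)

I_p ≈ 0.174 A

For an ideal transformer I_p/I_s = N_s/N_p, so I_p = 2.19 × 122/1534 = 0.174 A.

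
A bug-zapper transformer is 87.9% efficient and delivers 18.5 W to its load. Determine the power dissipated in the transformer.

P_in = P_out/η = 18.5/0.879 = 21.0466 W.
P_loss = P_in − P_out = 21.0466 − 18.5 = 2.55 W.

P_loss ≈ 2.55 W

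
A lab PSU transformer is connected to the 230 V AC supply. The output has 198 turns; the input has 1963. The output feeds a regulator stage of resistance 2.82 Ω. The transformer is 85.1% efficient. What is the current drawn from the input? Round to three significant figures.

V_out = 230 × 198/1963 = 23.199 V.
I_out = V_out/R = 23.199/2.82 = 8.2267 A.
P_out = V_out I_out = 23.199 × 8.2267 = 190.85 W.
P_in = P_out/η = 190.85/0.851 = 224.27 W.
I_in = P_in/V_in = 224.27/230 = 0.975 A.

I_in ≈ 0.975 A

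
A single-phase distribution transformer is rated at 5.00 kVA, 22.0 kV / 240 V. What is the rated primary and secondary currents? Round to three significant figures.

I_p = S/V_p = 5000/22000 = 0.227 A.
I_s = S/V_s = 5000/240 = 20.8 A.

I_p ≈ 0.227 A, I_s ≈ 20.8 A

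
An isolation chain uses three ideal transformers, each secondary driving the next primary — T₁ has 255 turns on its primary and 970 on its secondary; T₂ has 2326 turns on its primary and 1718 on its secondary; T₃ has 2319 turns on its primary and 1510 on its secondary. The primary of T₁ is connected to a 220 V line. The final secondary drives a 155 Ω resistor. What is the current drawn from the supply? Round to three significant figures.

I_supply ≈ 4.75 A

After T₁: V = 220.00 × 970/255 = 836.86 V.
After T₂: V = 836.86 × 1718/2326 = 618.11 V.
After T₃: V = 618.11 × 1510/2319 = 402.48 V.
I_load = 402.48/155 = 2.5966 A, so P_out = 402.48 × 2.5966 = 1045.1 W.
All ideal ⇒ P_in = P_out, so I_supply = 1045.1/220 = 4.75 A.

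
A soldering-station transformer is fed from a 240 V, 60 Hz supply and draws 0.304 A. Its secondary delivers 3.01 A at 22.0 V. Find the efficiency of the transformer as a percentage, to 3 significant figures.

η ≈ 90.8%

P_in = 240 × 0.304 = 72.9600 W.
P_out = 22.0 × 3.01 = 66.2200 W.
η = P_out/P_in = 66.2200/72.9600 = 0.908.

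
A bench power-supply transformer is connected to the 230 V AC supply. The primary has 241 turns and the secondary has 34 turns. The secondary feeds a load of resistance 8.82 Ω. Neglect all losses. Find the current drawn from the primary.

I_p ≈ 0.519 A

V_s = V_p × N_s/N_p = 230 × 34/241 = 32.448 V.
I_s = V_s/R = 32.448/8.82 = 3.6789 A.
For an ideal transformer I_p N_p = I_s N_s, so I_p = 3.6789 × 34/241 = 0.519 A.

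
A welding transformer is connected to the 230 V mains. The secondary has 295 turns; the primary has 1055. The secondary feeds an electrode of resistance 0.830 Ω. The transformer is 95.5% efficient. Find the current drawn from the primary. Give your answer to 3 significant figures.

I_p ≈ 22.7 A

V_s = 230 × 295/1055 = 64.313 V.
I_s = V_s/R = 64.313/0.830 = 77.485 A.
P_out = V_s I_s = 64.313 × 77.485 = 4983.3 W.
P_in = P_out/η = 4983.3/0.955 = 5218.1 W.
I_p = P_in/V_p = 5218.1/230 = 22.7 A.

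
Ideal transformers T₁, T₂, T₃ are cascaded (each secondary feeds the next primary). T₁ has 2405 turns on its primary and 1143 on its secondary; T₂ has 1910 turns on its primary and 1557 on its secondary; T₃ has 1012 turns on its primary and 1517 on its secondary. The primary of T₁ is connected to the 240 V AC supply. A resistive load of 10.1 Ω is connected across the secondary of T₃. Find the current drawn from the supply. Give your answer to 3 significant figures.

I_supply ≈ 8.01 A

After T₁: V = 240.00 × 1143/2405 = 114.06 V.
After T₂: V = 114.06 × 1557/1910 = 92.982 V.
After T₃: V = 92.982 × 1517/1012 = 139.38 V.
I_load = 139.38/10.1 = 13.800 A, so P_out = 139.38 × 13.800 = 1923.5 W.
All ideal ⇒ P_in = P_out, so I_supply = 1923.5/240 = 8.01 A.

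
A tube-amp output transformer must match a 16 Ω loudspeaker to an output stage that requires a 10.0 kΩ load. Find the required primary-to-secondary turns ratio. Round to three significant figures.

Z_p/Z_s = (N_p/N_s)², so N_p/N_s = √(10000/16) = √625 = 25.0.

N_p/N_s ≈ 25.0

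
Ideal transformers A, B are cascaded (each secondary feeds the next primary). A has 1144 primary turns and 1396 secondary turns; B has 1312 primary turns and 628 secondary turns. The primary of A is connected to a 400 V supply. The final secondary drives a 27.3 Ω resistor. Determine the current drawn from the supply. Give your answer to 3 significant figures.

I_supply ≈ 5.00 A

Secondary of A: V = 400.00 × 1396/1144 = 488.11 V.
Secondary of B: V = 488.11 × 628/1312 = 233.64 V.
I_load = 233.64/27.3 = 8.5582 A, so P_out = 233.64 × 8.5582 = 1999.5 W.
All ideal ⇒ P_in = P_out, so I_supply = 1999.5/400 = 5.00 A.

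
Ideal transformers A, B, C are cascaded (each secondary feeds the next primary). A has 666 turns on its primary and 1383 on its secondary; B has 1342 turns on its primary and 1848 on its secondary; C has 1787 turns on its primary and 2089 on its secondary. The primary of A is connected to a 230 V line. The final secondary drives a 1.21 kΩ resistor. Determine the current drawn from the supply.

After A: V = 230.00 × 1383/666 = 477.61 V.
After B: V = 477.61 × 1848/1342 = 657.70 V.
After C: V = 657.70 × 2089/1787 = 768.85 V.
I_load = 768.85/1210 = 0.63541 A, so P_out = 768.85 × 0.63541 = 488.53 W.
All ideal ⇒ P_in = P_out, so I_supply = 488.53/230 = 2.12 A.

I_supply ≈ 2.12 A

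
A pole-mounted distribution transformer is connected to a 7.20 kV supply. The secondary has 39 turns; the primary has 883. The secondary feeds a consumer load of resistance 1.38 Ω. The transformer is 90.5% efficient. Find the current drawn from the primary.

I_p ≈ 11.2 A

V_s = 7200 × 39/883 = 318.01 V.
I_s = V_s/R = 318.01/1.38 = 230.44 A.
P_out = V_s I_s = 318.01 × 230.44 = 73281 W.
P_in = P_out/η = 73281/0.905 = 80974 W.
I_p = P_in/V_p = 80974/7200 = 11.2 A.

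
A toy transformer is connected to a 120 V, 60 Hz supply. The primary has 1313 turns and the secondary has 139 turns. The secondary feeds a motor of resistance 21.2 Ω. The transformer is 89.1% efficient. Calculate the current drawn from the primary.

I_p ≈ 0.0712 A

V_s = 120 × 139/1313 = 12.704 V.
I_s = V_s/R = 12.704/21.2 = 0.59923 A.
P_out = V_s I_s = 12.704 × 0.59923 = 7.6125 W.
P_in = P_out/η = 7.6125/0.891 = 8.5438 W.
I_p = P_in/V_p = 8.5438/120 = 0.0712 A.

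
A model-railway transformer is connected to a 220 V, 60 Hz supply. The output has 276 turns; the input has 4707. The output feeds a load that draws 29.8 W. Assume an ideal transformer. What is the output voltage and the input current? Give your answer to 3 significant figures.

V_out ≈ 12.9 V, I_in ≈ 0.135 A

V_out = V_in × N_out/N_in = 220 × 276/4707 = 12.900 V.
I_out = P/V_out = 29.8/12.900 = 2.3101 A.
I_in = I_out × N_out/N_in = 2.3101 × 276/4707 = 0.135 A.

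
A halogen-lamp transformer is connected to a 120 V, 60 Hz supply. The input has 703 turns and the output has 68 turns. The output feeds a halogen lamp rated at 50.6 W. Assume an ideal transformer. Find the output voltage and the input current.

V_out = V_in × N_out/N_in = 120 × 68/703 = 11.607 V.
I_out = P/V_out = 50.6/11.607 = 4.3593 A.
I_in = I_out × N_out/N_in = 4.3593 × 68/703 = 0.422 A.

V_out ≈ 11.6 V, I_in ≈ 0.422 A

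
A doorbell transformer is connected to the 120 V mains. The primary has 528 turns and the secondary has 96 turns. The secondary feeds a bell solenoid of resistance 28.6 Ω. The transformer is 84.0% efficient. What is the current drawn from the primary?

V_s = 120 × 96/528 = 21.818 V.
I_s = V_s/R = 21.818/28.6 = 0.76287 A.
P_out = V_s I_s = 21.818 × 0.76287 = 16.645 W.
P_in = P_out/η = 16.645/0.840 = 19.815 W.
I_p = P_in/V_p = 19.815/120 = 0.165 A.

I_p ≈ 0.165 A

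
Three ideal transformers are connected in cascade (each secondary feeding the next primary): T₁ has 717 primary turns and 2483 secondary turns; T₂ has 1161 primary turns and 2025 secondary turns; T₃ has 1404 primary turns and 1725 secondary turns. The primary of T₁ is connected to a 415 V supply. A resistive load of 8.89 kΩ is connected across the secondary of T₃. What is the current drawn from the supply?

I_supply ≈ 2.57 A

After T₁: V = 415.00 × 2483/717 = 1437.2 V.
After T₂: V = 1437.2 × 2025/1161 = 2506.7 V.
After T₃: V = 2506.7 × 1725/1404 = 3079.8 V.
I_load = 3079.8/8890 = 0.34643 A, so P_out = 3079.8 × 0.34643 = 1066.9 W.
All ideal ⇒ P_in = P_out, so I_supply = 1066.9/415 = 2.57 A.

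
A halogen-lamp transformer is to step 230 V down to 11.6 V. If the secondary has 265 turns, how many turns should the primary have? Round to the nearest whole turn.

N_p = 5254 turns

N_p/N_s = V_p/V_s, so N_p = 265 × 230/11.6 = 5254.3 ≈ 5254 turns.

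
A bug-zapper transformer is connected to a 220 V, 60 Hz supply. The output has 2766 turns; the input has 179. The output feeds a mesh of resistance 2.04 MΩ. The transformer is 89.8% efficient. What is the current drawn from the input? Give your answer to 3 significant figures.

I_in ≈ 0.0287 A

V_out = 220 × 2766/179 = 3399.6 V.
I_out = V_out/R = 3399.6/(2.04×10^6) = 0.0016664 A.
P_out = V_out I_out = 3399.6 × 0.0016664 = 5.6652 W.
P_in = P_out/η = 5.6652/0.898 = 6.3087 W.
I_in = P_in/V_in = 6.3087/220 = 0.0287 A.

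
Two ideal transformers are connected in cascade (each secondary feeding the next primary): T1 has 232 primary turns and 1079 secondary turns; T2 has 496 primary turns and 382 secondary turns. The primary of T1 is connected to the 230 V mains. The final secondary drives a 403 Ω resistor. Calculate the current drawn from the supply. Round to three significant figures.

Secondary of T1: V = 230.00 × 1079/232 = 1069.7 V.
Secondary of T2: V = 1069.7 × 382/496 = 823.84 V.
I_load = 823.84/403 = 2.0443 A, so P_out = 823.84 × 2.0443 = 1684.2 W.
All ideal ⇒ P_in = P_out, so I_supply = 1684.2/230 = 7.32 A.

I_supply ≈ 7.32 A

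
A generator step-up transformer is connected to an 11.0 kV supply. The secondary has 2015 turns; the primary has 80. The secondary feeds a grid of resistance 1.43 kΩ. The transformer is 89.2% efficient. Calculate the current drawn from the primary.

I_p ≈ 5470 A

V_s = 11000 × 2015/80 = 277060 V.
I_s = V_s/R = 277060/1430 = 193.75 A.
P_out = V_s I_s = 277060 × 193.75 = 5.3681×10^7 W.
P_in = P_out/η = 5.3681×10^7/0.892 = 6.0180×10^7 W.
I_p = P_in/V_p = 6.0180×10^7/11000 = 5470 A.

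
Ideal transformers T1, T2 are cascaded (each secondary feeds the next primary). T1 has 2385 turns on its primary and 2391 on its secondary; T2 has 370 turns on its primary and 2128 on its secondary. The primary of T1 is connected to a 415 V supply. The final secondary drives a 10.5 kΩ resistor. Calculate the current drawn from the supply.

I_supply ≈ 1.31 A

After T1: V = 415.00 × 2391/2385 = 416.04 V.
After T2: V = 416.04 × 2128/370 = 2392.8 V.
I_load = 2392.8/10500 = 0.22789 A, so P_out = 2392.8 × 0.22789 = 545.29 W.
All ideal ⇒ P_in = P_out, so I_supply = 545.29/415 = 1.31 A.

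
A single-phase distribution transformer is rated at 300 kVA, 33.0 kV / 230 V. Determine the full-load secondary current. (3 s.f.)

I_s = S/V_s = 300000/230 = 1300 A.

I_s ≈ 1300 A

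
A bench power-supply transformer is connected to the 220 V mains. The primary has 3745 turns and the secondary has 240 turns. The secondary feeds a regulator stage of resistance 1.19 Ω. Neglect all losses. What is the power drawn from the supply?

V_s = V_p × N_s/N_p = 220 × 240/3745 = 14.099 V.
I_s = V_s/R = 14.099/1.19 = 11.848 A.
I_p = I_s × N_s/N_p = 11.848 × 240/3745 = 0.75927 A.
P = V_p I_p = 220 × 0.75927 = 167 W.

P ≈ 167 W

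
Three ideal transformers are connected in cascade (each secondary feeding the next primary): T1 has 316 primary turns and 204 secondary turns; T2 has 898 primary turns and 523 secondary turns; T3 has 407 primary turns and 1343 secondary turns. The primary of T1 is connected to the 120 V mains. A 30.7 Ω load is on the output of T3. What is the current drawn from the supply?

I_supply ≈ 6.02 A

After T1: V = 120.00 × 204/316 = 77.468 V.
After T2: V = 77.468 × 523/898 = 45.118 V.
After T3: V = 45.118 × 1343/407 = 148.88 V.
I_load = 148.88/30.7 = 4.8495 A, so P_out = 148.88 × 4.8495 = 721.98 W.
All ideal ⇒ P_in = P_out, so I_supply = 721.98/120 = 6.02 A.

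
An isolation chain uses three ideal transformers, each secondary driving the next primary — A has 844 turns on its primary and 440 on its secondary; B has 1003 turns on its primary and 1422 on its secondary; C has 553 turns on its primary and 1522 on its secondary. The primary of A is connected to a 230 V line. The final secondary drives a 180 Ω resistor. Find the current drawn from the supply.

I_supply ≈ 5.29 A

After A: V = 230.00 × 440/844 = 119.91 V.
After B: V = 119.91 × 1422/1003 = 170.00 V.
After C: V = 170.00 × 1522/553 = 467.87 V.
I_load = 467.87/180 = 2.5993 A, so P_out = 467.87 × 2.5993 = 1216.1 W.
All ideal ⇒ P_in = P_out, so I_supply = 1216.1/230 = 5.29 A.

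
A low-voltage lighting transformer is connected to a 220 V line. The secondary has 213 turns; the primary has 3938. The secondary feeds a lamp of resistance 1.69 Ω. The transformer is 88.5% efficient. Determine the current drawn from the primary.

I_p ≈ 0.430 A

V_s = 220 × 213/3938 = 11.899 V.
I_s = V_s/R = 11.899/1.69 = 7.0411 A.
P_out = V_s I_s = 11.899 × 7.0411 = 83.785 W.
P_in = P_out/η = 83.785/0.885 = 94.672 W.
I_p = P_in/V_p = 94.672/220 = 0.430 A.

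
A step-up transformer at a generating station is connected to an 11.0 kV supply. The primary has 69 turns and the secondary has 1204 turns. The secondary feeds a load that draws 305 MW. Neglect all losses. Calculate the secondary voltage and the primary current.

V_s = V_p × N_s/N_p = 11000 × 1204/69 = 191940 V.
I_s = P/V_s = 3.05×10^8/191940 = 1589.0 A.
I_p = I_s × N_s/N_p = 1589.0 × 1204/69 = 27700 A.

V_s ≈ 192000 V, I_p ≈ 27700 A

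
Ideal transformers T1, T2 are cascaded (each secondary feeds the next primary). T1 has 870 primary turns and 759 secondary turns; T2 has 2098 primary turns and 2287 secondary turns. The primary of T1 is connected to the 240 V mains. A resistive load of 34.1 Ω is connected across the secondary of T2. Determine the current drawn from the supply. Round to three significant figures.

Secondary of T1: V = 240.00 × 759/870 = 209.38 V.
Secondary of T2: V = 209.38 × 2287/2098 = 228.24 V.
I_load = 228.24/34.1 = 6.6933 A, so P_out = 228.24 × 6.6933 = 1527.7 W.
All ideal ⇒ P_in = P_out, so I_supply = 1527.7/240 = 6.37 A.

I_supply ≈ 6.37 A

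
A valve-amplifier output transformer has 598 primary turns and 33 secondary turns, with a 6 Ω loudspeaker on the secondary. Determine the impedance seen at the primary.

Z_p = (N_p/N_s)² × Z_s = (598/33)² × 6 = 1970 Ω.

Z_p ≈ 1970 Ω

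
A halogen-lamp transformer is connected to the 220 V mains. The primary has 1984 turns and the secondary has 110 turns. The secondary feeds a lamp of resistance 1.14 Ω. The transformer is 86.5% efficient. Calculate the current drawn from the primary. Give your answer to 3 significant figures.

I_p ≈ 0.686 A

V_s = 220 × 110/1984 = 12.198 V.
I_s = V_s/R = 12.198/1.14 = 10.700 A.
P_out = V_s I_s = 12.198 × 10.700 = 130.51 W.
P_in = P_out/η = 130.51/0.865 = 150.88 W.
I_p = P_in/V_p = 150.88/220 = 0.686 A.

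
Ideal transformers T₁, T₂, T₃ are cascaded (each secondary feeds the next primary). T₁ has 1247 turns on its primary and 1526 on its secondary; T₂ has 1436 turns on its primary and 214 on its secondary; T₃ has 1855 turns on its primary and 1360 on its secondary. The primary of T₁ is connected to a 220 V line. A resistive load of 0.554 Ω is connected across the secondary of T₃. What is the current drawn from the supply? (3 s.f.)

Secondary of T₁: V = 220.00 × 1526/1247 = 269.22 V.
Secondary of T₂: V = 269.22 × 214/1436 = 40.121 V.
Secondary of T₃: V = 40.121 × 1360/1855 = 29.415 V.
I_load = 29.415/0.554 = 53.095 A, so P_out = 29.415 × 53.095 = 1561.8 W.
All ideal ⇒ P_in = P_out, so I_supply = 1561.8/220 = 7.10 A.

I_supply ≈ 7.10 A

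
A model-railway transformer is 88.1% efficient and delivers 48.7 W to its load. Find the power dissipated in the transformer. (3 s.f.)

P_loss ≈ 6.58 W

P_in = P_out/η = 48.7/0.881 = 55.2781 W.
P_loss = P_in − P_out = 55.2781 − 48.7 = 6.58 W.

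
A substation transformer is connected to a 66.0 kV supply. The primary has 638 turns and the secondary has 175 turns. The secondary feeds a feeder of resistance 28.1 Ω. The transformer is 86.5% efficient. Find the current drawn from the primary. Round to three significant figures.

V_s = 66000 × 175/638 = 18103 V.
I_s = V_s/R = 18103/28.1 = 644.25 A.
P_out = V_s I_s = 18103 × 644.25 = 1.1663×10^7 W.
P_in = P_out/η = 1.1663×10^7/0.865 = 1.3483×10^7 W.
I_p = P_in/V_p = 1.3483×10^7/66000 = 204 A.

I_p ≈ 204 A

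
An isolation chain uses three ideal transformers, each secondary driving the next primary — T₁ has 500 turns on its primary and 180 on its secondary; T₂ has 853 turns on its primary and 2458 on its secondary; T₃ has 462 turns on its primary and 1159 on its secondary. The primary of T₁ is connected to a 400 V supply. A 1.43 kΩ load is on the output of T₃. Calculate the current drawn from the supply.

I_supply ≈ 1.89 A

After T₁: V = 400.00 × 180/500 = 144.00 V.
After T₂: V = 144.00 × 2458/853 = 414.95 V.
After T₃: V = 414.95 × 1159/462 = 1041.0 V.
I_load = 1041.0/1430 = 0.72795 A, so P_out = 1041.0 × 0.72795 = 757.77 W.
All ideal ⇒ P_in = P_out, so I_supply = 757.77/400 = 1.89 A.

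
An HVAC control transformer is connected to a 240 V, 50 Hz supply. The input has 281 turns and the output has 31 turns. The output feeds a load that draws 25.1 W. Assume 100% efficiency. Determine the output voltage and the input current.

V_out ≈ 26.5 V, I_in ≈ 0.105 A

V_out = V_in × N_out/N_in = 240 × 31/281 = 26.477 V.
I_out = P/V_out = 25.1/26.477 = 0.94800 A.
I_in = I_out × N_out/N_in = 0.94800 × 31/281 = 0.105 A.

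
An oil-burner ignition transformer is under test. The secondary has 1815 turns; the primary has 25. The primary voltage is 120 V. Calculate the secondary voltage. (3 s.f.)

V_s ≈ 8710 V

V_s/V_p = N_s/N_p, so V_s = 120 × 1815/25 = 8710 V.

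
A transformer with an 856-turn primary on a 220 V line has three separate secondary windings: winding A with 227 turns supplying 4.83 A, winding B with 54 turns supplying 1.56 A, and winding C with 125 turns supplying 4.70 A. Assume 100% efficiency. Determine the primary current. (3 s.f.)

I_p ≈ 2.07 A

V_A = 220 × 227/856 = 58.341 V; V_B = 220 × 54/856 = 13.879 V; V_C = 220 × 125/856 = 32.126 V.
P_out = V_A I_A + V_B I_B + V_C I_C = 58.341×4.83 + 13.879×1.56 + 32.126×4.70 = 281.79 + 21.650 + 150.99 = 454.43 W.
Ideal ⇒ P_in = P_out, so I_p = P_out/V_p = 454.43/220 = 2.07 A.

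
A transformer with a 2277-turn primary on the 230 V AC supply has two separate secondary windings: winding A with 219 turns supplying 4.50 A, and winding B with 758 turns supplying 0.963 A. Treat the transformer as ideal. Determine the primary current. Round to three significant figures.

I_p ≈ 0.753 A

V_A = 230 × 219/2277 = 22.121 V; V_B = 230 × 758/2277 = 76.566 V.
P_out = V_A I_A + V_B I_B = 22.121×4.50 + 76.566×0.963 = 99.545 + 73.733 = 173.28 W.
Ideal ⇒ P_in = P_out, so I_p = P_out/V_p = 173.28/230 = 0.753 A.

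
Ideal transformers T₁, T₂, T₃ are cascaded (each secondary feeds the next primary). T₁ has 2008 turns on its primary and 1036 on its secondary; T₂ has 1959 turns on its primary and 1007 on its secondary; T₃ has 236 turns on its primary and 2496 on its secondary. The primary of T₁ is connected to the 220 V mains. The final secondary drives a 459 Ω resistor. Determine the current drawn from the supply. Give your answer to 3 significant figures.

Secondary of T₁: V = 220.00 × 1036/2008 = 113.51 V.
Secondary of T₂: V = 113.51 × 1007/1959 = 58.346 V.
Secondary of T₃: V = 58.346 × 2496/236 = 617.09 V.
I_load = 617.09/459 = 1.3444 A, so P_out = 617.09 × 1.3444 = 829.62 W.
All ideal ⇒ P_in = P_out, so I_supply = 829.62/220 = 3.77 A.

I_supply ≈ 3.77 A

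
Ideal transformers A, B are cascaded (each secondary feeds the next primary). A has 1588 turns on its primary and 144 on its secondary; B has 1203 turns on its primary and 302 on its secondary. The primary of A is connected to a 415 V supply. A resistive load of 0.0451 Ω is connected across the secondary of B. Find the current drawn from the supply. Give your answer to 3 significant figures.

I_supply ≈ 4.77 A

After A: V = 415.00 × 144/1588 = 37.632 V.
After B: V = 37.632 × 302/1203 = 9.4472 V.
I_load = 9.4472/0.0451 = 209.47 A, so P_out = 9.4472 × 209.47 = 1978.9 W.
All ideal ⇒ P_in = P_out, so I_supply = 1978.9/415 = 4.77 A.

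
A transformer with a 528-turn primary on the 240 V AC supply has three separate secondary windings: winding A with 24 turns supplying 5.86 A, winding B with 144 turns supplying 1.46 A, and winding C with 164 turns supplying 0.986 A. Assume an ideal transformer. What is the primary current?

V_A = 240 × 24/528 = 10.909 V; V_B = 240 × 144/528 = 65.455 V; V_C = 240 × 164/528 = 74.545 V.
P_out = V_A I_A + V_B I_B + V_C I_C = 10.909×5.86 + 65.455×1.46 + 74.545×0.986 = 63.927 + 95.564 + 73.502 = 232.99 W.
Ideal ⇒ P_in = P_out, so I_p = P_out/V_p = 232.99/240 = 0.971 A.

I_p ≈ 0.971 A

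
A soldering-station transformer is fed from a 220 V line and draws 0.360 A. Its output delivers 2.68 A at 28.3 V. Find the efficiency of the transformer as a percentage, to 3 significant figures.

η ≈ 95.8%

P_in = 220 × 0.360 = 79.2000 W.
P_out = 28.3 × 2.68 = 75.8440 W.
η = P_out/P_in = 75.8440/79.2000 = 0.958.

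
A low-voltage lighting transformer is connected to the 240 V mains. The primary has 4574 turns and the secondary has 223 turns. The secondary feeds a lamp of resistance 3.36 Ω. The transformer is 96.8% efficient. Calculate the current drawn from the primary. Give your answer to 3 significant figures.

V_s = 240 × 223/4574 = 11.701 V.
I_s = V_s/R = 11.701/3.36 = 3.4824 A.
P_out = V_s I_s = 11.701 × 3.4824 = 40.747 W.
P_in = P_out/η = 40.747/0.968 = 42.094 W.
I_p = P_in/V_p = 42.094/240 = 0.175 A.

I_p ≈ 0.175 A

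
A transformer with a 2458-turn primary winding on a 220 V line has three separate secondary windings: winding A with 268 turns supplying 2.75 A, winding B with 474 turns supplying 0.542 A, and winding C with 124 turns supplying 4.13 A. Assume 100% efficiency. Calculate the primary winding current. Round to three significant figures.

V_A = 220 × 268/2458 = 23.987 V; V_B = 220 × 474/2458 = 42.425 V; V_C = 220 × 124/2458 = 11.098 V.
P_out = V_A I_A + V_B I_B + V_C I_C = 23.987×2.75 + 42.425×0.542 + 11.098×4.13 = 65.964 + 22.994 + 45.837 = 134.80 W.
Ideal ⇒ P_in = P_out, so I_p = P_out/V_p = 134.80/220 = 0.613 A.

I_p ≈ 0.613 A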